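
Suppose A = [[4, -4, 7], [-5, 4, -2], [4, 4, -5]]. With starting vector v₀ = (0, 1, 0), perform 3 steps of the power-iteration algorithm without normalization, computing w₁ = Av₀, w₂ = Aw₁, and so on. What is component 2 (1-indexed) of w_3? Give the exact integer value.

w1 = Av₀ = (-4, 4, 4)
w2 = Aw1 = (-4, 28, -20)
w3 = Aw2 = (-268, 172, 196)
The requested component of w3 is 172.

172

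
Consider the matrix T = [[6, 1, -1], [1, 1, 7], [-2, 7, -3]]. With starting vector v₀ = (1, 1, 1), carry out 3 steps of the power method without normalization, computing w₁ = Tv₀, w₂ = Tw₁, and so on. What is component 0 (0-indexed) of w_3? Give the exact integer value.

242

w1 = Tv₀ = (6·1 + 1·1 + (-1)·1; 1·1 + 1·1 + 7·1; (-2)·1 + 7·1 + (-3)·1) = (6, 9, 2)
w2 = Tw1 = (6·6 + 1·9 + (-1)·2; 1·6 + 1·9 + 7·2; (-2)·6 + 7·9 + (-3)·2) = (43, 29, 45)
w3 = Tw2 = (242, 387, -18)
The requested component of w3 is 242.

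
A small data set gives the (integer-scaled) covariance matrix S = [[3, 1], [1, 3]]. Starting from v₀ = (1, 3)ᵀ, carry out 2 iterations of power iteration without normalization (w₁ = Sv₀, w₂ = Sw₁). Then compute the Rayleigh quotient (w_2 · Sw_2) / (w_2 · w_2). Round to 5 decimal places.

w1 = Sv₀ = (6, 10)
w2 = Sw1 = (28, 36)
Sw2 = (120, 136)
w2·Sw2 = 28·120 + 36·136 = 8256; w2·w2 = 28·28 + 36·36 = 2080
λ ≈ 8256/2080 = 3.96923

λ ≈ 3.96923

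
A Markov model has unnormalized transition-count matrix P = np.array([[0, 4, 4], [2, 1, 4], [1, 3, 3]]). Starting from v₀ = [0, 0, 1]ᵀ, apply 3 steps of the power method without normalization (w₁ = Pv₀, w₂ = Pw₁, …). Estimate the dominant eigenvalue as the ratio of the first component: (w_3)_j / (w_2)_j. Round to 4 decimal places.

w1 = Pv₀ = (0·0 + 4·0 + 4·1; 2·0 + 1·0 + 4·1; 1·0 + 3·0 + 3·1) = (4, 4, 3)
w2 = Pw1 = (0·4 + 4·4 + 4·3; 2·4 + 1·4 + 4·3; 1·4 + 3·4 + 3·3) = (28, 24, 25)
w3 = Pw2 = (196, 180, 175)
Ratio at component: 196 / 28 = 7.0000

λ ≈ 7.0000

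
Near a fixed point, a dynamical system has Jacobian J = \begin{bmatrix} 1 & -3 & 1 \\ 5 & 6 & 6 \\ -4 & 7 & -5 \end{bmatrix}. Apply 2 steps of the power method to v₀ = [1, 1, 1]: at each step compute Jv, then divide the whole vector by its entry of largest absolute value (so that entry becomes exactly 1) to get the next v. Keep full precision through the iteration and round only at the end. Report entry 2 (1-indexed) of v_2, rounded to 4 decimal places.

0.6391

Jv0 = (-1.00000, 17.00000, -2.00000); divide by 17.00000 → v1 = (-0.05882, 1.00000, -0.11765)
Jv1 = (-3.17647, 5.00000, 7.82353); divide by 7.82353 → v2 = (-0.40602, 0.63910, 1.00000)
Requested entry of v2: 85/133 = 0.6391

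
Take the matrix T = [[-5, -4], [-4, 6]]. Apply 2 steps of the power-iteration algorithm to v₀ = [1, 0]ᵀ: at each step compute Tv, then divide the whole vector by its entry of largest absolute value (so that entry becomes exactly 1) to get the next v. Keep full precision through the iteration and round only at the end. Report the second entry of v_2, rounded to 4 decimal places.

-0.0976

Tv0 = (-5.00000, -4.00000); divide by -5.00000 → v1 = (1.00000, 0.80000)
Tv1 = (-8.20000, 0.80000); divide by -8.20000 → v2 = (1.00000, -0.09756)
Requested entry of v2: -4/41 = -0.0976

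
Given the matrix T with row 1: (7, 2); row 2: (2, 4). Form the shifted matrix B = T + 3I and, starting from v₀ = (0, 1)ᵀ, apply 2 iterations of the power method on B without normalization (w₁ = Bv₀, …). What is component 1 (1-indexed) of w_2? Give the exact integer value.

34

B = T + 3I has rows (10, 2); (2, 7)
w1 = Bv₀ = (2, 7)
w2 = Bw1 = (34, 53)
Requested component of w2: 34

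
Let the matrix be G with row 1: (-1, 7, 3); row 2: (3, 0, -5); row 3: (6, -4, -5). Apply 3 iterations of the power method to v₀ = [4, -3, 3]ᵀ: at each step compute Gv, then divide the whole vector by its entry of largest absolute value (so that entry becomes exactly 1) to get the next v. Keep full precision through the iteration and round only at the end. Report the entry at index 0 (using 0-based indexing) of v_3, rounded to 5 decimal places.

-0.89029

Gv0 = (-16.000000, -3.000000, 21.000000); divide by 21.000000 → v1 = (-0.761905, -0.142857, 1.000000)
Gv1 = (2.761905, -7.285714, -9.000000); divide by -9.000000 → v2 = (-0.306878, 0.809524, 1.000000)
Gv2 = (8.973545, -5.920635, -10.079365); divide by -10.079365 → v3 = (-0.890289, 0.587402, 1.000000)
Requested entry of v3: -1696/1905 = -0.89029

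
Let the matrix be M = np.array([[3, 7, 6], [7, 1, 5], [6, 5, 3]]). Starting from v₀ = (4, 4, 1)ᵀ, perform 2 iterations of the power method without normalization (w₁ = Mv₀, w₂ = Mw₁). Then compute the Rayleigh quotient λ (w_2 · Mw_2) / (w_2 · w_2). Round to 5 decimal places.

14.41043

w1 = Mv₀ = (46, 37, 47)
w2 = Mw1 = (679, 594, 602)
Mw2 = (9807, 8357, 8850)
w2·Mw2 = 679·9807 + 594·8357 + 602·8850 = 16950711; w2·w2 = 679·679 + 594·594 + 602·602 = 1176281
λ ≈ 16950711/1176281 = 14.41043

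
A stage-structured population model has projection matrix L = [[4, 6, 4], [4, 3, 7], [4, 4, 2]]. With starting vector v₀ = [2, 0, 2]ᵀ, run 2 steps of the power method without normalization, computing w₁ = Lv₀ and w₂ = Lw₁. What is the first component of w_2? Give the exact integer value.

w1 = Lv₀ = (16, 22, 12)
w2 = Lw1 = (244, 214, 176)
The requested component of w2 is 244.

244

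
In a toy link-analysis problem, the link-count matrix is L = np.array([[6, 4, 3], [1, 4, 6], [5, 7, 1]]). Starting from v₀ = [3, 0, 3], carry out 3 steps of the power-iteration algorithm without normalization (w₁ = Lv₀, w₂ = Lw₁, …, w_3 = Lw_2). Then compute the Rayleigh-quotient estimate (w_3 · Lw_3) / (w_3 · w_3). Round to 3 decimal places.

12.236

w1 = Lv₀ = (6·3 + 4·0 + 3·3; 1·3 + 4·0 + 6·3; 5·3 + 7·0 + 1·3) = (27, 21, 18)
w2 = Lw1 = (6·27 + 4·21 + 3·18; 1·27 + 4·21 + 6·18; 5·27 + 7·21 + 1·18) = (300, 219, 300)
w3 = Lw2 = (3576, 2976, 3333)
Lw3 = (43359, 35478, 42045)
w3·Lw3 = 3576·43359 + 2976·35478 + 3333·42045 = 400770297; w3·w3 = 3576·3576 + 2976·2976 + 3333·3333 = 32753241
λ ≈ 400770297/32753241 = 12.236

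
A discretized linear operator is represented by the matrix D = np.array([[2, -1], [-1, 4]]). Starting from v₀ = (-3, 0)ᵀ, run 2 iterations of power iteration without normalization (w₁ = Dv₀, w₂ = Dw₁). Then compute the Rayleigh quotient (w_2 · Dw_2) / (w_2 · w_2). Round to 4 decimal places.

4.1639

w1 = Dv₀ = (2·(-3) + (-1)·0; (-1)·(-3) + 4·0) = (-6, 3)
w2 = Dw1 = (2·(-6) + (-1)·3; (-1)·(-6) + 4·3) = (-15, 18)
Dw2 = (-48, 87)
w2·Dw2 = (-15)·(-48) + 18·87 = 2286; w2·w2 = (-15)·(-15) + 18·18 = 549
λ ≈ 2286/549 = 4.1639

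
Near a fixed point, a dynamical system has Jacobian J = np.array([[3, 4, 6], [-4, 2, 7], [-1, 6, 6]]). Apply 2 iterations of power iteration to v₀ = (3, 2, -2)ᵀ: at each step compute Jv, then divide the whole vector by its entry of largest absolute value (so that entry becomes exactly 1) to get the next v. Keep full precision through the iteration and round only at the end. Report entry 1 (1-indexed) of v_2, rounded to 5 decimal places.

Jv0 = (5.000000, -22.000000, -3.000000); divide by -22.000000 → v1 = (-0.227273, 1.000000, 0.136364)
Jv1 = (4.136364, 3.863636, 7.045455); divide by 7.045455 → v2 = (0.587097, 0.548387, 1.000000)
Requested entry of v2: -91/-155 = 0.58710

0.58710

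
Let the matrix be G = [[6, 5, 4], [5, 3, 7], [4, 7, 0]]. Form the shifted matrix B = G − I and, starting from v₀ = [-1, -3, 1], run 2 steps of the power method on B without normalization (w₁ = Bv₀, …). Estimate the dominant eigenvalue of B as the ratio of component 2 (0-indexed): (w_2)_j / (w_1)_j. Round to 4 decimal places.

2.5385

B = G − I has rows (5, 5, 4); (5, 2, 7); (4, 7, -1)
w1 = Bv₀ = (5·(-1) + 5·(-3) + 4·1; 5·(-1) + 2·(-3) + 7·1; 4·(-1) + 7·(-3) + (-1)·1) = (-16, -4, -26)
w2 = Bw1 = (5·(-16) + 5·(-4) + 4·(-26); 5·(-16) + 2·(-4) + 7·(-26); 4·(-16) + 7·(-4) + (-1)·(-26)) = (-204, -270, -66)
Ratio: -66/-26 = 2.5385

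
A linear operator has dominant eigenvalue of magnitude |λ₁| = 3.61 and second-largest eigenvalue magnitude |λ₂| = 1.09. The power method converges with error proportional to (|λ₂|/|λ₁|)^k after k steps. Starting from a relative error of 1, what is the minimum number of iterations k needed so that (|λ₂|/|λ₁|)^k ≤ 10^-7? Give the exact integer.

|λ₂/λ₁| = 1.09/3.61 = 0.30194
Need k ≥ ln(10^-7) / ln(0.30194) = -16.1181 / -1.1975 ≈ 13.459
Smallest integer k satisfying the bound: 14

14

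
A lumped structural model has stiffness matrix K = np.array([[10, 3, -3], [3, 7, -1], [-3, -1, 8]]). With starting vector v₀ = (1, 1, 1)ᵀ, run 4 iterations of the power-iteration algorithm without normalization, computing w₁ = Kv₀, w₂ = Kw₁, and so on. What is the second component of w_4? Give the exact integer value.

w1 = Kv₀ = (10, 9, 4)
w2 = Kw1 = (115, 89, -7)
w3 = Kw2 = (1438, 975, -490)
w4 = Kw3 = (18775, 11629, -9209)
The requested component of w4 is 11629.

11629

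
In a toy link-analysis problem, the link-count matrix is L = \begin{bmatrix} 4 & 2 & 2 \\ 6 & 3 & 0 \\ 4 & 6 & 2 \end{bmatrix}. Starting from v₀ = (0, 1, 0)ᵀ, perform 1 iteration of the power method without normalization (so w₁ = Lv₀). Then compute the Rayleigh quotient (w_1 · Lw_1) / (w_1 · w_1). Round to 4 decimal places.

λ ≈ 7.0000

w1 = Lv₀ = (2, 3, 6)
Lw1 = (26, 21, 38)
w1·Lw1 = 2·26 + 3·21 + 6·38 = 343; w1·w1 = 2·2 + 3·3 + 6·6 = 49
λ ≈ 343/49 = 7.0000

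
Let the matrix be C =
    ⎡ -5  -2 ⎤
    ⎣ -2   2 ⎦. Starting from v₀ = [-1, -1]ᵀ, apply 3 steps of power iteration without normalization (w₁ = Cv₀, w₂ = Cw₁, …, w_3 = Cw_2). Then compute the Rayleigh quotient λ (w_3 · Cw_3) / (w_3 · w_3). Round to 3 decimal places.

-5.506

w1 = Cv₀ = ((-5)·(-1) + (-2)·(-1); (-2)·(-1) + 2·(-1)) = (7, 0)
w2 = Cw1 = ((-5)·7 + (-2)·0; (-2)·7 + 2·0) = (-35, -14)
w3 = Cw2 = (203, 42)
Cw3 = (-1099, -322)
w3·Cw3 = 203·(-1099) + 42·(-322) = -236621; w3·w3 = 203·203 + 42·42 = 42973
λ ≈ -236621/42973 = -5.506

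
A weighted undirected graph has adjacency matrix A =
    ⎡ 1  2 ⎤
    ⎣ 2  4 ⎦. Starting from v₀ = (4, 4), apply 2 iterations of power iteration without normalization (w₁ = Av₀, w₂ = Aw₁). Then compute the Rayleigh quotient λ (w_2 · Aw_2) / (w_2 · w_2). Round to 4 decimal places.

w1 = Av₀ = (1·4 + 2·4; 2·4 + 4·4) = (12, 24)
w2 = Aw1 = (1·12 + 2·24; 2·12 + 4·24) = (60, 120)
Aw2 = (300, 600)
w2·Aw2 = 60·300 + 120·600 = 90000; w2·w2 = 60·60 + 120·120 = 18000
λ ≈ 90000/18000 = 5.0000

λ ≈ 5.0000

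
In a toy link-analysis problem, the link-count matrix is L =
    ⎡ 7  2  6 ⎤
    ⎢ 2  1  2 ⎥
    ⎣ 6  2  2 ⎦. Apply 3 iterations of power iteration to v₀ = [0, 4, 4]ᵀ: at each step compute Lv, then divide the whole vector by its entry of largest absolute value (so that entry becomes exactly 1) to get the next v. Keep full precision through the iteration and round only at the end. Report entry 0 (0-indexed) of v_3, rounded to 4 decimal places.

Lv0 = (32.00000, 12.00000, 16.00000); divide by 32.00000 → v1 = (1.00000, 0.37500, 0.50000)
Lv1 = (10.75000, 3.37500, 7.75000); divide by 10.75000 → v2 = (1.00000, 0.31395, 0.72093)
Lv2 = (11.95349, 3.75581, 8.06977); divide by 11.95349 → v3 = (1.00000, 0.31420, 0.67510)
Requested entry of v3: 4112/4112 = 1.0000

1.0000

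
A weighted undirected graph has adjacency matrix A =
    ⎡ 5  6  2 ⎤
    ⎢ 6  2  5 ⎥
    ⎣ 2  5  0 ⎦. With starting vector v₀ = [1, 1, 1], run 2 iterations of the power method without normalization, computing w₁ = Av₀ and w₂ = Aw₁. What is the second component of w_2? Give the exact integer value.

139

w1 = Av₀ = (5·1 + 6·1 + 2·1; 6·1 + 2·1 + 5·1; 2·1 + 5·1 + 0·1) = (13, 13, 7)
w2 = Aw1 = (5·13 + 6·13 + 2·7; 6·13 + 2·13 + 5·7; 2·13 + 5·13 + 0·7) = (157, 139, 91)
The requested component of w2 is 139.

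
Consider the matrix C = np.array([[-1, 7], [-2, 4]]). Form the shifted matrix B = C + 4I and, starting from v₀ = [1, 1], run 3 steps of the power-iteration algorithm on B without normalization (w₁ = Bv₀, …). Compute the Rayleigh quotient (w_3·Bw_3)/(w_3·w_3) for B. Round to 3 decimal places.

B = C + 4I has rows (3, 7); (-2, 8)
w1 = Bv₀ = (3·1 + 7·1; (-2)·1 + 8·1) = (10, 6)
w2 = Bw1 = (3·10 + 7·6; (-2)·10 + 8·6) = (72, 28)
w3 = Bw2 = (412, 80)
Bw3 = (1796, -184)
w3·Bw3 = 725232; w3·w3 = 176144; μ ≈ 725232/176144 = 4.117

4.117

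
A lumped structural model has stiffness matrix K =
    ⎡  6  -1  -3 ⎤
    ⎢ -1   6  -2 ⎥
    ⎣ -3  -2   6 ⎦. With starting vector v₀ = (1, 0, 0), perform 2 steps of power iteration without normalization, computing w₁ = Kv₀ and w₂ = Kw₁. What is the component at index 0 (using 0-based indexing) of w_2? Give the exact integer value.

w1 = Kv₀ = (6·1 + (-1)·0 + (-3)·0; (-1)·1 + 6·0 + (-2)·0; (-3)·1 + (-2)·0 + 6·0) = (6, -1, -3)
w2 = Kw1 = (6·6 + (-1)·(-1) + (-3)·(-3); (-1)·6 + 6·(-1) + (-2)·(-3); (-3)·6 + (-2)·(-1) + 6·(-3)) = (46, -6, -34)
The requested component of w2 is 46.

46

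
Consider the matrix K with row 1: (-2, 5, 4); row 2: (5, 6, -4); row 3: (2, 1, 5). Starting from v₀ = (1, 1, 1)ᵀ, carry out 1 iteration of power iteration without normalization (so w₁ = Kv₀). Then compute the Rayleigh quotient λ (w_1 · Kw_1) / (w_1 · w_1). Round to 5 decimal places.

w1 = Kv₀ = (7, 7, 8)
Kw1 = (53, 45, 61)
w1·Kw1 = 7·53 + 7·45 + 8·61 = 1174; w1·w1 = 7·7 + 7·7 + 8·8 = 162
λ ≈ 1174/162 = 7.24691

λ ≈ 7.24691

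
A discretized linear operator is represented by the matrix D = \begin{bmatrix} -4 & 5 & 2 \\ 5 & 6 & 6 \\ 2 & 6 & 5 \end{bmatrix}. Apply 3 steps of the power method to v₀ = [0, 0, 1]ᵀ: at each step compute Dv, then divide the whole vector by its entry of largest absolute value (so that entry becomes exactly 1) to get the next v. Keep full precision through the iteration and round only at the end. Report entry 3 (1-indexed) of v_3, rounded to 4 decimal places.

0.8400

Dv0 = (2.00000, 6.00000, 5.00000); divide by 6.00000 → v1 = (0.33333, 1.00000, 0.83333)
Dv1 = (5.33333, 12.66667, 10.83333); divide by 12.66667 → v2 = (0.42105, 1.00000, 0.85526)
Dv2 = (5.02632, 13.23684, 11.11842); divide by 13.23684 → v3 = (0.37972, 1.00000, 0.83996)
Requested entry of v3: 845/1006 = 0.8400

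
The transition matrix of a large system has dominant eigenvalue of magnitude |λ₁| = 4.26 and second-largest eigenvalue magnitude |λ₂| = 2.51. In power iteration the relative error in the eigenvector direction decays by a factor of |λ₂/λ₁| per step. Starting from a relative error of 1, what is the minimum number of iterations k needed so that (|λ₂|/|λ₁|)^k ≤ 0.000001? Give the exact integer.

|λ₂/λ₁| = 2.51/4.26 = 0.58920
Need k ≥ ln(0.000001) / ln(0.58920) = -13.8155 / -0.5290 ≈ 26.117
Smallest integer k satisfying the bound: 27

27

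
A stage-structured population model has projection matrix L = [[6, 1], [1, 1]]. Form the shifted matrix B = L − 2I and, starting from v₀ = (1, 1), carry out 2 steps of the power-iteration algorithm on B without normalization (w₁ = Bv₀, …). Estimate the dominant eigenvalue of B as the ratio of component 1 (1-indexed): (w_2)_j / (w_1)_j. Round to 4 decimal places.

μ ≈ 4.0000

B = L − 2I has rows (4, 1); (1, -1)
w1 = Bv₀ = (4·1 + 1·1; 1·1 + (-1)·1) = (5, 0)
w2 = Bw1 = (4·5 + 1·0; 1·5 + (-1)·0) = (20, 5)
Ratio: 20/5 = 4.0000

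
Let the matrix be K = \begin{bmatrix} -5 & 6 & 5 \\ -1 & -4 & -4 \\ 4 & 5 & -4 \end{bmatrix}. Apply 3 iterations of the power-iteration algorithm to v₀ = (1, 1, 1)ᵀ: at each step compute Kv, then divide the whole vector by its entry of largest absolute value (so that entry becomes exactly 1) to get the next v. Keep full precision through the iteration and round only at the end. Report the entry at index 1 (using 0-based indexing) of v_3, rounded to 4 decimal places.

1.0000

Kv0 = (6.00000, -9.00000, 5.00000); divide by -9.00000 → v1 = (-0.66667, 1.00000, -0.55556)
Kv1 = (6.55556, -1.11111, 4.55556); divide by 6.55556 → v2 = (1.00000, -0.16949, 0.69492)
Kv2 = (-2.54237, -3.10169, 0.37288); divide by -3.10169 → v3 = (0.81967, 1.00000, -0.12022)
Requested entry of v3: 183/183 = 1.0000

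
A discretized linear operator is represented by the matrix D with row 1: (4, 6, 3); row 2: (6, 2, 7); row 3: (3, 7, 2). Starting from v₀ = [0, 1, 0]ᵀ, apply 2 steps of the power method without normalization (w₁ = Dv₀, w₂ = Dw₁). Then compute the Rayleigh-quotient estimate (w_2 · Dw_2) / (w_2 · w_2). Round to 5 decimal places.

12.56917

w1 = Dv₀ = (4·0 + 6·1 + 3·0; 6·0 + 2·1 + 7·0; 3·0 + 7·1 + 2·0) = (6, 2, 7)
w2 = Dw1 = (4·6 + 6·2 + 3·7; 6·6 + 2·2 + 7·7; 3·6 + 7·2 + 2·7) = (57, 89, 46)
Dw2 = (900, 842, 886)
w2·Dw2 = 57·900 + 89·842 + 46·886 = 166994; w2·w2 = 57·57 + 89·89 + 46·46 = 13286
λ ≈ 166994/13286 = 12.56917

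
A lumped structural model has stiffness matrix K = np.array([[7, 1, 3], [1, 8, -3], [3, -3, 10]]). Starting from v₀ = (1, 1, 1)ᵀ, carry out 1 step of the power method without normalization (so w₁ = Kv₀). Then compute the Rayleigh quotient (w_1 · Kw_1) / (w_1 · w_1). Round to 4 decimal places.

9.9883

w1 = Kv₀ = (11, 6, 10)
Kw1 = (113, 29, 115)
w1·Kw1 = 11·113 + 6·29 + 10·115 = 2567; w1·w1 = 11·11 + 6·6 + 10·10 = 257
λ ≈ 2567/257 = 9.9883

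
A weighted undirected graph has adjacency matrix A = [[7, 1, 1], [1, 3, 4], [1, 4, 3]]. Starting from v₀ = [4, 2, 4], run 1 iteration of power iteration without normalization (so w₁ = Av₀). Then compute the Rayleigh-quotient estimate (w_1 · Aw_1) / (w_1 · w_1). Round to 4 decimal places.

w1 = Av₀ = (7·4 + 1·2 + 1·4; 1·4 + 3·2 + 4·4; 1·4 + 4·2 + 3·4) = (34, 26, 24)
Aw1 = (288, 208, 210)
w1·Aw1 = 34·288 + 26·208 + 24·210 = 20240; w1·w1 = 34·34 + 26·26 + 24·24 = 2408
λ ≈ 20240/2408 = 8.4053

λ ≈ 8.4053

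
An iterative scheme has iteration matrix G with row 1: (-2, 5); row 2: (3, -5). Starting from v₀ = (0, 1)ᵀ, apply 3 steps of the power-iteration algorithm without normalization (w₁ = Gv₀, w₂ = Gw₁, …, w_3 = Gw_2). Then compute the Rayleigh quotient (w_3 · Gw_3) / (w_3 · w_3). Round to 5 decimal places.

-7.65240

w1 = Gv₀ = ((-2)·0 + 5·1; 3·0 + (-5)·1) = (5, -5)
w2 = Gw1 = ((-2)·5 + 5·(-5); 3·5 + (-5)·(-5)) = (-35, 40)
w3 = Gw2 = (270, -305)
Gw3 = (-2065, 2335)
w3·Gw3 = 270·(-2065) + (-305)·2335 = -1269725; w3·w3 = 270·270 + (-305)·(-305) = 165925
λ ≈ -1269725/165925 = -7.65240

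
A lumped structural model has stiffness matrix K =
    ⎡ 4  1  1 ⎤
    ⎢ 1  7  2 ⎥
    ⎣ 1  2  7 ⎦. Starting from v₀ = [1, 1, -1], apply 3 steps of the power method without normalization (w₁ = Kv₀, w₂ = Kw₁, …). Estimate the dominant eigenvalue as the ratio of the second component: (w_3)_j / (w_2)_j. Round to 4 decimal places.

w1 = Kv₀ = (4·1 + 1·1 + 1·(-1); 1·1 + 7·1 + 2·(-1); 1·1 + 2·1 + 7·(-1)) = (4, 6, -4)
w2 = Kw1 = (4·4 + 1·6 + 1·(-4); 1·4 + 7·6 + 2·(-4); 1·4 + 2·6 + 7·(-4)) = (18, 38, -12)
w3 = Kw2 = (98, 260, 10)
Ratio at component: 260 / 38 = 6.8421

λ ≈ 6.8421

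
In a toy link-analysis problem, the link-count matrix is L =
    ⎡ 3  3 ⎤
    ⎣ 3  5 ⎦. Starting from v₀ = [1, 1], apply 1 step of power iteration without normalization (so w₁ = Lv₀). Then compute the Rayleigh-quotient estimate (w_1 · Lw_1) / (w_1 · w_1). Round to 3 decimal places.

w1 = Lv₀ = (3·1 + 3·1; 3·1 + 5·1) = (6, 8)
Lw1 = (42, 58)
w1·Lw1 = 6·42 + 8·58 = 716; w1·w1 = 6·6 + 8·8 = 100
λ ≈ 716/100 = 7.160

7.160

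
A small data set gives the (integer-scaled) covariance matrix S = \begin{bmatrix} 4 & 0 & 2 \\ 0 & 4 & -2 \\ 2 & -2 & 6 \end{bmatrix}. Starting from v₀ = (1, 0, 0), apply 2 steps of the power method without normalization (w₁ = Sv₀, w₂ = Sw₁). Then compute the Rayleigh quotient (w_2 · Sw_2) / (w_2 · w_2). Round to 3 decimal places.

w1 = Sv₀ = (4, 0, 2)
w2 = Sw1 = (20, -4, 20)
Sw2 = (120, -56, 168)
w2·Sw2 = 20·120 + (-4)·(-56) + 20·168 = 5984; w2·w2 = 20·20 + (-4)·(-4) + 20·20 = 816
λ ≈ 5984/816 = 7.333

λ ≈ 7.333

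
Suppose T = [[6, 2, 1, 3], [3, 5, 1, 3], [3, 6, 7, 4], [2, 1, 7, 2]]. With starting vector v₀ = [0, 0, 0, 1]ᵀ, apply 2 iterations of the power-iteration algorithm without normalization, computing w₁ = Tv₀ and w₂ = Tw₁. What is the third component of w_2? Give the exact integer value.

w1 = Tv₀ = (6·0 + 2·0 + 1·0 + 3·1; 3·0 + 5·0 + 1·0 + 3·1; 3·0 + 6·0 + 7·0 + 4·1; 2·0 + 1·0 + 7·0 + 2·1) = (3, 3, 4, 2)
w2 = Tw1 = (6·3 + 2·3 + 1·4 + 3·2; 3·3 + 5·3 + 1·4 + 3·2; 3·3 + 6·3 + 7·4 + 4·2; 2·3 + 1·3 + 7·4 + 2·2) = (34, 34, 63, 41)
The requested component of w2 is 63.

63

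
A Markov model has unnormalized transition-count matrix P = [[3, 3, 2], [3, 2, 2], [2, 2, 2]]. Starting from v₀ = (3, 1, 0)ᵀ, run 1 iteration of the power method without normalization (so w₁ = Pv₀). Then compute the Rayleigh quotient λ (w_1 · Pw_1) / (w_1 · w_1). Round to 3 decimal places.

λ ≈ 7.082

w1 = Pv₀ = (12, 11, 8)
Pw1 = (85, 74, 62)
w1·Pw1 = 12·85 + 11·74 + 8·62 = 2330; w1·w1 = 12·12 + 11·11 + 8·8 = 329
λ ≈ 2330/329 = 7.082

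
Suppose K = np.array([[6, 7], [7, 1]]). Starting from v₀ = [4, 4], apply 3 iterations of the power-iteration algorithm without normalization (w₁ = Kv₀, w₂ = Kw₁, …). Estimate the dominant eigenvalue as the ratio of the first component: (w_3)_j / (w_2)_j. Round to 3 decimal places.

w1 = Kv₀ = (6·4 + 7·4; 7·4 + 1·4) = (52, 32)
w2 = Kw1 = (6·52 + 7·32; 7·52 + 1·32) = (536, 396)
w3 = Kw2 = (5988, 4148)
Ratio at component: 5988 / 536 = 11.172

11.172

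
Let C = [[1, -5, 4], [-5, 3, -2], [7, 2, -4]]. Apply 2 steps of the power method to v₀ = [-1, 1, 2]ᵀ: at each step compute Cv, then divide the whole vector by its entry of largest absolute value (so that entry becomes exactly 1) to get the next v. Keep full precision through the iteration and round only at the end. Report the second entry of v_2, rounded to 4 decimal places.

0.3784

Cv0 = (2.00000, 4.00000, -13.00000); divide by -13.00000 → v1 = (-0.15385, -0.30769, 1.00000)
Cv1 = (5.38462, -2.15385, -5.69231); divide by -5.69231 → v2 = (-0.94595, 0.37838, 1.00000)
Requested entry of v2: 28/74 = 0.3784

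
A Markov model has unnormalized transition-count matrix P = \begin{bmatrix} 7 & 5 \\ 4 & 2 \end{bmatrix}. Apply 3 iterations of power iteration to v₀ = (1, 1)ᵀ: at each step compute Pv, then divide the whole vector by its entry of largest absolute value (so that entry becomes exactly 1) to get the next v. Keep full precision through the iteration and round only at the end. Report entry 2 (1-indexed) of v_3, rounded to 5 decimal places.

Pv0 = (12.000000, 6.000000); divide by 12.000000 → v1 = (1.000000, 0.500000)
Pv1 = (9.500000, 5.000000); divide by 9.500000 → v2 = (1.000000, 0.526316)
Pv2 = (9.631579, 5.052632); divide by 9.631579 → v3 = (1.000000, 0.524590)
Requested entry of v3: 576/1098 = 0.52459

0.52459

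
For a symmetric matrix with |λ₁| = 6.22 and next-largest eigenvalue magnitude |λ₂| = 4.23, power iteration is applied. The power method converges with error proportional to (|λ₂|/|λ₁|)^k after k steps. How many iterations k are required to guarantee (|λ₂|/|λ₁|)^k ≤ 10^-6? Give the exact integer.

36

|λ₂/λ₁| = 4.23/6.22 = 0.68006
Need k ≥ ln(10^-6) / ln(0.68006) = -13.8155 / -0.3856 ≈ 35.832
Smallest integer k satisfying the bound: 36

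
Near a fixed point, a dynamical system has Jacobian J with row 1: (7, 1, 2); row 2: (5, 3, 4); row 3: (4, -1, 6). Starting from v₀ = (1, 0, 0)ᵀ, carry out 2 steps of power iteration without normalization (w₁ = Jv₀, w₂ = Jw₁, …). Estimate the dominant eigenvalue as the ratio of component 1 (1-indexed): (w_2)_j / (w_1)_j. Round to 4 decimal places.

w1 = Jv₀ = (7·1 + 1·0 + 2·0; 5·1 + 3·0 + 4·0; 4·1 + (-1)·0 + 6·0) = (7, 5, 4)
w2 = Jw1 = (7·7 + 1·5 + 2·4; 5·7 + 3·5 + 4·4; 4·7 + (-1)·5 + 6·4) = (62, 66, 47)
Ratio at component: 62 / 7 = 8.8571

8.8571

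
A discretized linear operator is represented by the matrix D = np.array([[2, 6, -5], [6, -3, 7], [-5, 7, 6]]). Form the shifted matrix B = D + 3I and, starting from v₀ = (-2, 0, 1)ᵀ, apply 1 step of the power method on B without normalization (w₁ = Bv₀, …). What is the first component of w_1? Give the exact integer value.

B = D + 3I has rows (5, 6, -5); (6, 0, 7); (-5, 7, 9)
w1 = Bv₀ = (5·(-2) + 6·0 + (-5)·1; 6·(-2) + 0·0 + 7·1; (-5)·(-2) + 7·0 + 9·1) = (-15, -5, 19)
Requested component of w1: -15

-15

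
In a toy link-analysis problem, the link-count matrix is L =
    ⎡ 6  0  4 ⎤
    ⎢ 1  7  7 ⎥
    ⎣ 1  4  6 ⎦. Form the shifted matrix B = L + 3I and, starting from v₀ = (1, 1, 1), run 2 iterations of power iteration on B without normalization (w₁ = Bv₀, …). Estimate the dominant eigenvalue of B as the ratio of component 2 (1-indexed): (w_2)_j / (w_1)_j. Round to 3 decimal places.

μ ≈ 16.167

B = L + 3I has rows (9, 0, 4); (1, 10, 7); (1, 4, 9)
w1 = Bv₀ = (9·1 + 0·1 + 4·1; 1·1 + 10·1 + 7·1; 1·1 + 4·1 + 9·1) = (13, 18, 14)
w2 = Bw1 = (9·13 + 0·18 + 4·14; 1·13 + 10·18 + 7·14; 1·13 + 4·18 + 9·14) = (173, 291, 211)
Ratio: 291/18 = 16.167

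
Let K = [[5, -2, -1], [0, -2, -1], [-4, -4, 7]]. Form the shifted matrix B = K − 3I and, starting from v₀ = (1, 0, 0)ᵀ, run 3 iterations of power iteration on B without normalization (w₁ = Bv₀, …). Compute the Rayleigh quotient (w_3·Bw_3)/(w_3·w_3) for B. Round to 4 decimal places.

B = K − 3I has rows (2, -2, -1); (0, -5, -1); (-4, -4, 4)
w1 = Bv₀ = (2·1 + (-2)·0 + (-1)·0; 0·1 + (-5)·0 + (-1)·0; (-4)·1 + (-4)·0 + 4·0) = (2, 0, -4)
w2 = Bw1 = (2·2 + (-2)·0 + (-1)·(-4); 0·2 + (-5)·0 + (-1)·(-4); (-4)·2 + (-4)·0 + 4·(-4)) = (8, 4, -24)
w3 = Bw2 = (32, 4, -144)
Bw3 = (200, 124, -720)
w3·Bw3 = 110576; w3·w3 = 21776; μ ≈ 110576/21776 = 5.0779

5.0779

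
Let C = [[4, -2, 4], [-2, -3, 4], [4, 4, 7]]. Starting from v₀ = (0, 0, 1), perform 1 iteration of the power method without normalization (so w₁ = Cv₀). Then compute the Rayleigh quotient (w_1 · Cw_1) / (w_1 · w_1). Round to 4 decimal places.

w1 = Cv₀ = (4, 4, 7)
Cw1 = (36, 8, 81)
w1·Cw1 = 4·36 + 4·8 + 7·81 = 743; w1·w1 = 4·4 + 4·4 + 7·7 = 81
λ ≈ 743/81 = 9.1728

λ ≈ 9.1728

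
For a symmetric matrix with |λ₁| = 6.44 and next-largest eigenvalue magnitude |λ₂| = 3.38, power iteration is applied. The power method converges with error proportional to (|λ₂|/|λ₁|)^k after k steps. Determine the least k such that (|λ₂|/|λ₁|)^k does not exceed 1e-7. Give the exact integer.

|λ₂/λ₁| = 3.38/6.44 = 0.52484
Need k ≥ ln(1e-7) / ln(0.52484) = -16.1181 / -0.6447 ≈ 25.003
Smallest integer k satisfying the bound: 26

26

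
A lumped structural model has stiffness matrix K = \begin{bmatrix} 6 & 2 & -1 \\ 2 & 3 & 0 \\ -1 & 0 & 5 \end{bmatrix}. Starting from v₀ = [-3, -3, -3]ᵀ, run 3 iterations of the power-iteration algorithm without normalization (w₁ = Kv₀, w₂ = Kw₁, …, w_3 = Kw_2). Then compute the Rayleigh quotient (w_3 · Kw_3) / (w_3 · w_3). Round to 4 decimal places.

w1 = Kv₀ = (-21, -15, -12)
w2 = Kw1 = (-144, -87, -39)
w3 = Kw2 = (-999, -549, -51)
Kw3 = (-7041, -3645, 744)
w3·Kw3 = (-999)·(-7041) + (-549)·(-3645) + (-51)·744 = 8997120; w3·w3 = (-999)·(-999) + (-549)·(-549) + (-51)·(-51) = 1302003
λ ≈ 8997120/1302003 = 6.9102

6.9102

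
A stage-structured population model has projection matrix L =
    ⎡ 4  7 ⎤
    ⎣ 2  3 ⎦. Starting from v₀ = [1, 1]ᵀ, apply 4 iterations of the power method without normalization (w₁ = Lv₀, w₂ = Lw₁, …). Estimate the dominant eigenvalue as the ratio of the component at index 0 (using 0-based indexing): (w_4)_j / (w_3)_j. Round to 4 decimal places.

7.2748

w1 = Lv₀ = (11, 5)
w2 = Lw1 = (79, 37)
w3 = Lw2 = (575, 269)
w4 = Lw3 = (4183, 1957)
Ratio at component: 4183 / 575 = 7.2748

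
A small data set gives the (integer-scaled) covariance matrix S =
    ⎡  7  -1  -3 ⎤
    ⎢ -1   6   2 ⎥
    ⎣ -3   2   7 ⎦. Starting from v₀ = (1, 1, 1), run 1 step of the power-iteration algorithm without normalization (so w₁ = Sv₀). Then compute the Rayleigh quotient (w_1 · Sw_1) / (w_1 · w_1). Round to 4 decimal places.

w1 = Sv₀ = (3, 7, 6)
Sw1 = (-4, 51, 47)
w1·Sw1 = 3·(-4) + 7·51 + 6·47 = 627; w1·w1 = 3·3 + 7·7 + 6·6 = 94
λ ≈ 627/94 = 6.6702

λ ≈ 6.6702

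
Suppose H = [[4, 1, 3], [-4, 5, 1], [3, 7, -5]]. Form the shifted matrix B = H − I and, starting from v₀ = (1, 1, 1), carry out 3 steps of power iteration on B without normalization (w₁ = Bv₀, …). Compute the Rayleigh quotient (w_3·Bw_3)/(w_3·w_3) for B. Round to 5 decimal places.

5.43503

B = H − I has rows (3, 1, 3); (-4, 4, 1); (3, 7, -6)
w1 = Bv₀ = (3·1 + 1·1 + 3·1; (-4)·1 + 4·1 + 1·1; 3·1 + 7·1 + (-6)·1) = (7, 1, 4)
w2 = Bw1 = (3·7 + 1·1 + 3·4; (-4)·7 + 4·1 + 1·4; 3·7 + 7·1 + (-6)·4) = (34, -20, 4)
w3 = Bw2 = (94, -212, -62)
Bw3 = (-116, -1286, -830)
w3·Bw3 = 313188; w3·w3 = 57624; μ ≈ 313188/57624 = 5.43503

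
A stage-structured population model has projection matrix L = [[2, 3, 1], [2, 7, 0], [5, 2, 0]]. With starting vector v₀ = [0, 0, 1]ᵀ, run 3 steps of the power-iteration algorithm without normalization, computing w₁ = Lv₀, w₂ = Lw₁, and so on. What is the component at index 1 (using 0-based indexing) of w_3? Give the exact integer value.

18

w1 = Lv₀ = (2·0 + 3·0 + 1·1; 2·0 + 7·0 + 0·1; 5·0 + 2·0 + 0·1) = (1, 0, 0)
w2 = Lw1 = (2·1 + 3·0 + 1·0; 2·1 + 7·0 + 0·0; 5·1 + 2·0 + 0·0) = (2, 2, 5)
w3 = Lw2 = (15, 18, 14)
The requested component of w3 is 18.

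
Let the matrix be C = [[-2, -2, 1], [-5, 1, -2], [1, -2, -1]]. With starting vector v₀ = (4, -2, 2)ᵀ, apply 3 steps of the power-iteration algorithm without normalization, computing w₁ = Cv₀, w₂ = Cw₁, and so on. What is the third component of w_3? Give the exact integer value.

w1 = Cv₀ = (-2, -26, 6)
w2 = Cw1 = (62, -28, 44)
w3 = Cw2 = (-24, -426, 74)
The requested component of w3 is 74.

74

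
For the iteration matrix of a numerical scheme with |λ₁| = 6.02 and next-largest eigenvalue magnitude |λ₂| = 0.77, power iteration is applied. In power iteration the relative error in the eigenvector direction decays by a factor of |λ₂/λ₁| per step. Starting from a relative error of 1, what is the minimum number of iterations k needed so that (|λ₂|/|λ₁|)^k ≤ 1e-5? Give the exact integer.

6

|λ₂/λ₁| = 0.77/6.02 = 0.12791
Need k ≥ ln(1e-5) / ln(0.12791) = -11.5129 / -2.0565 ≈ 5.598
Smallest integer k satisfying the bound: 6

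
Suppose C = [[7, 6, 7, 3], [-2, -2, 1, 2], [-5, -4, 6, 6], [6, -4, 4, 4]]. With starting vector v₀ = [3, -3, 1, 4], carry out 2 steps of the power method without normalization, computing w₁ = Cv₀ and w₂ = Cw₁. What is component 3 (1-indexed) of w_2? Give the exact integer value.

w1 = Cv₀ = (22, 9, 27, 50)
w2 = Cw1 = (547, 65, 316, 404)
The requested component of w2 is 316.

316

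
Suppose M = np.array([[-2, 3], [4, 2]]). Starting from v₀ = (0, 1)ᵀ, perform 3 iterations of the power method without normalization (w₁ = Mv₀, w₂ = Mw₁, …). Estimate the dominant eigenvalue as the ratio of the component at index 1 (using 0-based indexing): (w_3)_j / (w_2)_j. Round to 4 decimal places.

w1 = Mv₀ = (3, 2)
w2 = Mw1 = (0, 16)
w3 = Mw2 = (48, 32)
Ratio at component: 32 / 16 = 2.0000

2.0000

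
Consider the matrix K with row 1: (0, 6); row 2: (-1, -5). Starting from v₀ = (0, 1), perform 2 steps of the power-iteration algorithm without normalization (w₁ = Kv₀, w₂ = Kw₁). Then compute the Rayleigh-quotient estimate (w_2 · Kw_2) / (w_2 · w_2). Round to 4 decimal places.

λ ≈ -3.6915

w1 = Kv₀ = (0·0 + 6·1; (-1)·0 + (-5)·1) = (6, -5)
w2 = Kw1 = (0·6 + 6·(-5); (-1)·6 + (-5)·(-5)) = (-30, 19)
Kw2 = (114, -65)
w2·Kw2 = (-30)·114 + 19·(-65) = -4655; w2·w2 = (-30)·(-30) + 19·19 = 1261
λ ≈ -4655/1261 = -3.6915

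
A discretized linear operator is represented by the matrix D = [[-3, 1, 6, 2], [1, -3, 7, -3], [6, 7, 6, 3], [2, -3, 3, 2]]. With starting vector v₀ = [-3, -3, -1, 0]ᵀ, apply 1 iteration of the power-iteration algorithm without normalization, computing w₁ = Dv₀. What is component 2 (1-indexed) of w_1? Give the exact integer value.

-1

w1 = Dv₀ = (0, -1, -45, 0)
The requested component of w1 is -1.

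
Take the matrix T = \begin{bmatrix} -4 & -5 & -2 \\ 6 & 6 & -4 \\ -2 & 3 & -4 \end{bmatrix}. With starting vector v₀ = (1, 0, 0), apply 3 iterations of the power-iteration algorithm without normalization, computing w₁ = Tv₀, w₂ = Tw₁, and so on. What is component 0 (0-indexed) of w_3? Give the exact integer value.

-128

w1 = Tv₀ = ((-4)·1 + (-5)·0 + (-2)·0; 6·1 + 6·0 + (-4)·0; (-2)·1 + 3·0 + (-4)·0) = (-4, 6, -2)
w2 = Tw1 = ((-4)·(-4) + (-5)·6 + (-2)·(-2); 6·(-4) + 6·6 + (-4)·(-2); (-2)·(-4) + 3·6 + (-4)·(-2)) = (-10, 20, 34)
w3 = Tw2 = (-128, -76, -56)
The requested component of w3 is -128.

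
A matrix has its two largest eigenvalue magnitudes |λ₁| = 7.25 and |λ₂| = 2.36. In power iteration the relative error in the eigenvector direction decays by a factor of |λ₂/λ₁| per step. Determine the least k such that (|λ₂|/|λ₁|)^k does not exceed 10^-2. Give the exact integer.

|λ₂/λ₁| = 2.36/7.25 = 0.32552
Need k ≥ ln(10^-2) / ln(0.32552) = -4.6052 / -1.1223 ≈ 4.103
Smallest integer k satisfying the bound: 5

5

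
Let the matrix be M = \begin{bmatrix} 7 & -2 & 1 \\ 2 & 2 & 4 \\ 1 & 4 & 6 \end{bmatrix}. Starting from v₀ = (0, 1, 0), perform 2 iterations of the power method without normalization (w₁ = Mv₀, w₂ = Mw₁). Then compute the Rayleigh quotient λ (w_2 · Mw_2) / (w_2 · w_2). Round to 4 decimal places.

7.6065

w1 = Mv₀ = (-2, 2, 4)
w2 = Mw1 = (-14, 16, 30)
Mw2 = (-100, 124, 230)
w2·Mw2 = (-14)·(-100) + 16·124 + 30·230 = 10284; w2·w2 = (-14)·(-14) + 16·16 + 30·30 = 1352
λ ≈ 10284/1352 = 7.6065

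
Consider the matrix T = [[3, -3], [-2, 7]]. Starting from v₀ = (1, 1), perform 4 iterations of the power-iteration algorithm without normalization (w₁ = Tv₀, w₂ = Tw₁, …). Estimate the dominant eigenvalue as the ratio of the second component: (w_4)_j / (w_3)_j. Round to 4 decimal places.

w1 = Tv₀ = (0, 5)
w2 = Tw1 = (-15, 35)
w3 = Tw2 = (-150, 275)
w4 = Tw3 = (-1275, 2225)
Ratio at component: 2225 / 275 = 8.0909

8.0909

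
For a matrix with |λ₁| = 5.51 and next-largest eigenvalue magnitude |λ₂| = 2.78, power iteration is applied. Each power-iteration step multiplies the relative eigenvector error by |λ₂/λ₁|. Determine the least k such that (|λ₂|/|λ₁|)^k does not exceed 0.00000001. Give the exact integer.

27

|λ₂/λ₁| = 2.78/5.51 = 0.50454
Need k ≥ ln(0.00000001) / ln(0.50454) = -18.4207 / -0.6841 ≈ 26.926
Smallest integer k satisfying the bound: 27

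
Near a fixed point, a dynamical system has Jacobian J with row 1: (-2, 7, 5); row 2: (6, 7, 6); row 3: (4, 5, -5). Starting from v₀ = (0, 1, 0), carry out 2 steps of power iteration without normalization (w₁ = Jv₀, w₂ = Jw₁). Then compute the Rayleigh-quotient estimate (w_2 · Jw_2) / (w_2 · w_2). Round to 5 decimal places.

λ ≈ 12.88011

w1 = Jv₀ = (7, 7, 5)
w2 = Jw1 = (60, 121, 38)
Jw2 = (917, 1435, 655)
w2·Jw2 = 60·917 + 121·1435 + 38·655 = 253545; w2·w2 = 60·60 + 121·121 + 38·38 = 19685
λ ≈ 253545/19685 = 12.88011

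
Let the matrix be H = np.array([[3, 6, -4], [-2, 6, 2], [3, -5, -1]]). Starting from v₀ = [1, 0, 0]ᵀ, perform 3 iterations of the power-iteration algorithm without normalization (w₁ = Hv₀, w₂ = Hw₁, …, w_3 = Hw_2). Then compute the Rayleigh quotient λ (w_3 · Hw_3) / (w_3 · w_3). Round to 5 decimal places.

w1 = Hv₀ = (3·1 + 6·0 + (-4)·0; (-2)·1 + 6·0 + 2·0; 3·1 + (-5)·0 + (-1)·0) = (3, -2, 3)
w2 = Hw1 = (3·3 + 6·(-2) + (-4)·3; (-2)·3 + 6·(-2) + 2·3; 3·3 + (-5)·(-2) + (-1)·3) = (-15, -12, 16)
w3 = Hw2 = (-181, -10, -1)
Hw3 = (-599, 300, -492)
w3·Hw3 = (-181)·(-599) + (-10)·300 + (-1)·(-492) = 105911; w3·w3 = (-181)·(-181) + (-10)·(-10) + (-1)·(-1) = 32862
λ ≈ 105911/32862 = 3.22290

λ ≈ 3.22290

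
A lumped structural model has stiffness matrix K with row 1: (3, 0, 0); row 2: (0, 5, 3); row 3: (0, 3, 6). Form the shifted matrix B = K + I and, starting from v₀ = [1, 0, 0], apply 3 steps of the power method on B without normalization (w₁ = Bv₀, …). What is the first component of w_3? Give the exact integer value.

B = K + I has rows (4, 0, 0); (0, 6, 3); (0, 3, 7)
w1 = Bv₀ = (4, 0, 0)
w2 = Bw1 = (16, 0, 0)
w3 = Bw2 = (64, 0, 0)
Requested component of w3: 64

64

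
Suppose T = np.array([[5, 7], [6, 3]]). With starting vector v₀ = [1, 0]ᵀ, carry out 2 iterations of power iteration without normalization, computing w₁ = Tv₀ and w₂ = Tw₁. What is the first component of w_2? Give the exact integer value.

67

w1 = Tv₀ = (5·1 + 7·0; 6·1 + 3·0) = (5, 6)
w2 = Tw1 = (5·5 + 7·6; 6·5 + 3·6) = (67, 48)
The requested component of w2 is 67.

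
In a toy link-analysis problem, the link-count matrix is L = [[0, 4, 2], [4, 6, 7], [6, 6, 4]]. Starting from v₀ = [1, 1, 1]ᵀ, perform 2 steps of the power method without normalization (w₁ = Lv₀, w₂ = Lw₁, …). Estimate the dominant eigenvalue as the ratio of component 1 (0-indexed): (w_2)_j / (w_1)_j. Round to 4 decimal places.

w1 = Lv₀ = (0·1 + 4·1 + 2·1; 4·1 + 6·1 + 7·1; 6·1 + 6·1 + 4·1) = (6, 17, 16)
w2 = Lw1 = (0·6 + 4·17 + 2·16; 4·6 + 6·17 + 7·16; 6·6 + 6·17 + 4·16) = (100, 238, 202)
Ratio at component: 238 / 17 = 14.0000

14.0000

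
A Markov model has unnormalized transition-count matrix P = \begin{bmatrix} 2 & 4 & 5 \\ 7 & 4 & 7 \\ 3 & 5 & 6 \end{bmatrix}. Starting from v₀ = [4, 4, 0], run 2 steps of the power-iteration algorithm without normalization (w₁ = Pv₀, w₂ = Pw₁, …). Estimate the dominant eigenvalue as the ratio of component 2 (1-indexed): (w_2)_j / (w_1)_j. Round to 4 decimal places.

w1 = Pv₀ = (24, 44, 32)
w2 = Pw1 = (384, 568, 484)
Ratio at component: 568 / 44 = 12.9091

12.9091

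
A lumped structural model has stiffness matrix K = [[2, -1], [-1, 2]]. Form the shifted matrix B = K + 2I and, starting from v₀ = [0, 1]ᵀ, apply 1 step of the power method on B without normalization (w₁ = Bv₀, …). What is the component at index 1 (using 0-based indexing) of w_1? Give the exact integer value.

4

B = K + 2I has rows (4, -1); (-1, 4)
w1 = Bv₀ = (4·0 + (-1)·1; (-1)·0 + 4·1) = (-1, 4)
Requested component of w1: 4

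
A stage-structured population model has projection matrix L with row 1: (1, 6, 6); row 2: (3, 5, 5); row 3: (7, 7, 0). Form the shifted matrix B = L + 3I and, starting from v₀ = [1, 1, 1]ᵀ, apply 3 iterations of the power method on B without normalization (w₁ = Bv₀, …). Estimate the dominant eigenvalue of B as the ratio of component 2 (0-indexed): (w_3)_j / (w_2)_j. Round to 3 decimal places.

B = L + 3I has rows (4, 6, 6); (3, 8, 5); (7, 7, 3)
w1 = Bv₀ = (4·1 + 6·1 + 6·1; 3·1 + 8·1 + 5·1; 7·1 + 7·1 + 3·1) = (16, 16, 17)
w2 = Bw1 = (4·16 + 6·16 + 6·17; 3·16 + 8·16 + 5·17; 7·16 + 7·16 + 3·17) = (262, 261, 275)
w3 = Bw2 = (4264, 4249, 4486)
Ratio: 4486/275 = 16.313

μ ≈ 16.313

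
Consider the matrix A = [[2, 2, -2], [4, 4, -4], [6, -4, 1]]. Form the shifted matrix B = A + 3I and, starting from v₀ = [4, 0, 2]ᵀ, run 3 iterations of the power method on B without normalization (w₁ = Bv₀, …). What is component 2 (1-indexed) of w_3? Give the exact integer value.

-696

B = A + 3I has rows (5, 2, -2); (4, 7, -4); (6, -4, 4)
w1 = Bv₀ = (16, 8, 32)
w2 = Bw1 = (32, -8, 192)
w3 = Bw2 = (-240, -696, 992)
Requested component of w3: -696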